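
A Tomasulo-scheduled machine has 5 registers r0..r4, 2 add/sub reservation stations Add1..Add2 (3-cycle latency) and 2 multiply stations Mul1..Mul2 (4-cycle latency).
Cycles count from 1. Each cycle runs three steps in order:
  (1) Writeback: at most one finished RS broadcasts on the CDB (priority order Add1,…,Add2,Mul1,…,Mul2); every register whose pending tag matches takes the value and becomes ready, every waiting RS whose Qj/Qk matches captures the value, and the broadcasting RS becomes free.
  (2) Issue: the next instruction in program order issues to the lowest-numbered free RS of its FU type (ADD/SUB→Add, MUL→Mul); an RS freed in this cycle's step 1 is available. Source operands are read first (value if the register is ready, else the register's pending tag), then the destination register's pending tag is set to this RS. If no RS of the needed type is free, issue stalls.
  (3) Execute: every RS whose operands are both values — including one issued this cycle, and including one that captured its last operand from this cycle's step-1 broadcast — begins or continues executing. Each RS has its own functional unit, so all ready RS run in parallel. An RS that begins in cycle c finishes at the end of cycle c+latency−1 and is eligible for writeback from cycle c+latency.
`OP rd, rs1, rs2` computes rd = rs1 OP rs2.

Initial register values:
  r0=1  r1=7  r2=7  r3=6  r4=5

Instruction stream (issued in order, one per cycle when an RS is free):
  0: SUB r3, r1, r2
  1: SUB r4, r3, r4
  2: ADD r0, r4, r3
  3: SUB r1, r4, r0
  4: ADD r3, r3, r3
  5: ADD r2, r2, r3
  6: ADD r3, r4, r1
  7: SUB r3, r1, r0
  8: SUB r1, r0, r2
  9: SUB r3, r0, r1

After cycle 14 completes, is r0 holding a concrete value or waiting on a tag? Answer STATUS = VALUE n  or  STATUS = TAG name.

c1: issue SUB r3<-Add1 | r0:1,r1:7,r2:7,r3:Add1,r4:5
c2: issue SUB r4<-Add2 | r0:1,r1:7,r2:7,r3:Add1,r4:Add2
c3: stall | r0:1,r1:7,r2:7,r3:Add1,r4:Add2
c4: CDB Add1=0; issue ADD r0<-Add1 | r0:Add1,r1:7,r2:7,r3:0,r4:Add2
c5: stall | r0:Add1,r1:7,r2:7,r3:0,r4:Add2
c6: stall | r0:Add1,r1:7,r2:7,r3:0,r4:Add2
c7: CDB Add2=-5; issue SUB r1<-Add2 | r0:Add1,r1:Add2,r2:7,r3:0,r4:-5
c8: stall | r0:Add1,r1:Add2,r2:7,r3:0,r4:-5
c9: stall | r0:Add1,r1:Add2,r2:7,r3:0,r4:-5
c10: CDB Add1=-5; issue ADD r3<-Add1 | r0:-5,r1:Add2,r2:7,r3:Add1,r4:-5
c11: stall | r0:-5,r1:Add2,r2:7,r3:Add1,r4:-5
c12: stall | r0:-5,r1:Add2,r2:7,r3:Add1,r4:-5
c13: CDB Add1=0; issue ADD r2<-Add1 | r0:-5,r1:Add2,r2:Add1,r3:0,r4:-5
c14: CDB Add2=0; issue ADD r3<-Add2 | r0:-5,r1:0,r2:Add1,r3:Add2,r4:-5

STATUS = VALUE -5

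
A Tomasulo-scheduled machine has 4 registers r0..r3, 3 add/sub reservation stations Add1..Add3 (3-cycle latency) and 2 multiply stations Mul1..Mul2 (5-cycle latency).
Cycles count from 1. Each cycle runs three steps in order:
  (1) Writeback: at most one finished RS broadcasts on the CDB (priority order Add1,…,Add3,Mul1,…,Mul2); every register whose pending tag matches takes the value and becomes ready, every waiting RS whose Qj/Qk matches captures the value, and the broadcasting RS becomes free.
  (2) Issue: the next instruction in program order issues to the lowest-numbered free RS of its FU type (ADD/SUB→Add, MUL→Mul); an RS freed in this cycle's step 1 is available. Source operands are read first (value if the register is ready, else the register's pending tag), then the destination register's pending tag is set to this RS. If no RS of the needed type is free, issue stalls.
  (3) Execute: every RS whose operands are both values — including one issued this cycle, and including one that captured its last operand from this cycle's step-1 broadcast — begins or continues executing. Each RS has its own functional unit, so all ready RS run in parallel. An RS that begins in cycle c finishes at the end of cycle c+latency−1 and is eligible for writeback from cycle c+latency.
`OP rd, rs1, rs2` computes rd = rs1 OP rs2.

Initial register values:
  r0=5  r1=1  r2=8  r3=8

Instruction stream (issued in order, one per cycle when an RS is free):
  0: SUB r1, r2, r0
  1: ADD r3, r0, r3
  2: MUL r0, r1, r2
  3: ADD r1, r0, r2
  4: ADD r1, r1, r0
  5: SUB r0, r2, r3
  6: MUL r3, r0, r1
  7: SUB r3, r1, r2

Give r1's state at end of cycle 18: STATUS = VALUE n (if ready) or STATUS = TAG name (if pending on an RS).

c1: issue SUB r1<-Add1 | r0:5,r1:Add1,r2:8,r3:8
c2: issue ADD r3<-Add2 | r0:5,r1:Add1,r2:8,r3:Add2
c3: issue MUL r0<-Mul1 | r0:Mul1,r1:Add1,r2:8,r3:Add2
c4: CDB Add1=3; issue ADD r1<-Add1 | r0:Mul1,r1:Add1,r2:8,r3:Add2
c5: CDB Add2=13; issue ADD r1<-Add2 | r0:Mul1,r1:Add2,r2:8,r3:13
c6: issue SUB r0<-Add3 | r0:Add3,r1:Add2,r2:8,r3:13
c7: issue MUL r3<-Mul2 | r0:Add3,r1:Add2,r2:8,r3:Mul2
c8: stall | r0:Add3,r1:Add2,r2:8,r3:Mul2
c9: CDB Add3=-5; issue SUB r3<-Add3 | r0:-5,r1:Add2,r2:8,r3:Add3
c10: CDB Mul1=24 | r0:-5,r1:Add2,r2:8,r3:Add3
c11: - | r0:-5,r1:Add2,r2:8,r3:Add3
c12: - | r0:-5,r1:Add2,r2:8,r3:Add3
c13: CDB Add1=32 | r0:-5,r1:Add2,r2:8,r3:Add3
c14: - | r0:-5,r1:Add2,r2:8,r3:Add3
c15: - | r0:-5,r1:Add2,r2:8,r3:Add3
c16: CDB Add2=56 | r0:-5,r1:56,r2:8,r3:Add3
c17: - | r0:-5,r1:56,r2:8,r3:Add3
c18: - | r0:-5,r1:56,r2:8,r3:Add3

STATUS = VALUE 56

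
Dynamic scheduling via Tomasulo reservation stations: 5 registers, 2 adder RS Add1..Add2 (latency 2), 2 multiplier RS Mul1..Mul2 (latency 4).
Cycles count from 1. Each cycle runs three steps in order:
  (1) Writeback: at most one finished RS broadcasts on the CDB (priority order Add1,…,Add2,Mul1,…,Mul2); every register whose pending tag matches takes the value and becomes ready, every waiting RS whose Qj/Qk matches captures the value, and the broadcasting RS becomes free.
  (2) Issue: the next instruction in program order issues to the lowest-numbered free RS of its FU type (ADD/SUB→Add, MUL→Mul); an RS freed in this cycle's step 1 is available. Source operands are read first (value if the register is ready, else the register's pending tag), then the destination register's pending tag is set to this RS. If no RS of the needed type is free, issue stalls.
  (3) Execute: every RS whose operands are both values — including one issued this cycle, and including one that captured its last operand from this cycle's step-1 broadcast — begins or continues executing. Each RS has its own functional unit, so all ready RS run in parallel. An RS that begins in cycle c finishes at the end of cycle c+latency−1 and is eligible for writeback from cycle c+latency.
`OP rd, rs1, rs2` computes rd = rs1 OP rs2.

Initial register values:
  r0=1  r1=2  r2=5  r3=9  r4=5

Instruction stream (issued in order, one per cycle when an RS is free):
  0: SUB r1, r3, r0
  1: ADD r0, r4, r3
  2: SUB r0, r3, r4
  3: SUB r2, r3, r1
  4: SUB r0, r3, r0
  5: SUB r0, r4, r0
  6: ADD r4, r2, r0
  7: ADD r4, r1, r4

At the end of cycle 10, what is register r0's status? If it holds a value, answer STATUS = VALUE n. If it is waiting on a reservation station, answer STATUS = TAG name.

  c1: issue SUB r1<-Add1  regs: r0:1,r1:Add1,r2:5,r3:9,r4:5
  c2: issue ADD r0<-Add2  regs: r0:Add2,r1:Add1,r2:5,r3:9,r4:5
  c3: CDB Add1=8; issue SUB r0<-Add1  regs: r0:Add1,r1:8,r2:5,r3:9,r4:5
  c4: CDB Add2=14; issue SUB r2<-Add2  regs: r0:Add1,r1:8,r2:Add2,r3:9,r4:5
  c5: CDB Add1=4; issue SUB r0<-Add1  regs: r0:Add1,r1:8,r2:Add2,r3:9,r4:5
  c6: CDB Add2=1; issue SUB r0<-Add2  regs: r0:Add2,r1:8,r2:1,r3:9,r4:5
  c7: CDB Add1=5; issue ADD r4<-Add1  regs: r0:Add2,r1:8,r2:1,r3:9,r4:Add1
  c8: stall  regs: r0:Add2,r1:8,r2:1,r3:9,r4:Add1
  c9: CDB Add2=0; issue ADD r4<-Add2  regs: r0:0,r1:8,r2:1,r3:9,r4:Add2
  c10: -  regs: r0:0,r1:8,r2:1,r3:9,r4:Add2

STATUS = VALUE 0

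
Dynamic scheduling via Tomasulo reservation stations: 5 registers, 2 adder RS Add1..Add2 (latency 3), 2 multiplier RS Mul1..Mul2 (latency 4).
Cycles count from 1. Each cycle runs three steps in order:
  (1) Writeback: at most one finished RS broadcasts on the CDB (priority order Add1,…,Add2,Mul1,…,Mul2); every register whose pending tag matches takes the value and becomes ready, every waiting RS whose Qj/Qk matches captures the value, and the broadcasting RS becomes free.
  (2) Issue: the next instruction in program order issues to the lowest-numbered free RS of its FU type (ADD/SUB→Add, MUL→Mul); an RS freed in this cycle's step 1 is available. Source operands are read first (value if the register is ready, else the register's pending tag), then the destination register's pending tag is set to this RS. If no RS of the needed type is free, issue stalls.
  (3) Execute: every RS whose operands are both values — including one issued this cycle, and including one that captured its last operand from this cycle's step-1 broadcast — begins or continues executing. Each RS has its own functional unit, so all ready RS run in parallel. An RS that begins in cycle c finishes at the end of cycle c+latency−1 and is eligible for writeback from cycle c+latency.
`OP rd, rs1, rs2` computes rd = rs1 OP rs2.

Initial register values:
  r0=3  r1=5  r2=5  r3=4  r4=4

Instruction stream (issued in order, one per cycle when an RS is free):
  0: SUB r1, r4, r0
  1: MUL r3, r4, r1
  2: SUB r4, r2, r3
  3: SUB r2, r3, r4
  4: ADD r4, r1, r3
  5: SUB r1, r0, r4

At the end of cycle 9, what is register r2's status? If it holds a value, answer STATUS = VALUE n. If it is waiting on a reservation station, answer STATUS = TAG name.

cycle 1: issue SUB r1<-Add1 // r0:3,r1:Add1,r2:5,r3:4,r4:4
cycle 2: issue MUL r3<-Mul1 // r0:3,r1:Add1,r2:5,r3:Mul1,r4:4
cycle 3: issue SUB r4<-Add2 // r0:3,r1:Add1,r2:5,r3:Mul1,r4:Add2
cycle 4: CDB Add1=1; issue SUB r2<-Add1 // r0:3,r1:1,r2:Add1,r3:Mul1,r4:Add2
cycle 5: stall // r0:3,r1:1,r2:Add1,r3:Mul1,r4:Add2
cycle 6: stall // r0:3,r1:1,r2:Add1,r3:Mul1,r4:Add2
cycle 7: stall // r0:3,r1:1,r2:Add1,r3:Mul1,r4:Add2
cycle 8: CDB Mul1=4; stall // r0:3,r1:1,r2:Add1,r3:4,r4:Add2
cycle 9: stall // r0:3,r1:1,r2:Add1,r3:4,r4:Add2

STATUS = TAG Add1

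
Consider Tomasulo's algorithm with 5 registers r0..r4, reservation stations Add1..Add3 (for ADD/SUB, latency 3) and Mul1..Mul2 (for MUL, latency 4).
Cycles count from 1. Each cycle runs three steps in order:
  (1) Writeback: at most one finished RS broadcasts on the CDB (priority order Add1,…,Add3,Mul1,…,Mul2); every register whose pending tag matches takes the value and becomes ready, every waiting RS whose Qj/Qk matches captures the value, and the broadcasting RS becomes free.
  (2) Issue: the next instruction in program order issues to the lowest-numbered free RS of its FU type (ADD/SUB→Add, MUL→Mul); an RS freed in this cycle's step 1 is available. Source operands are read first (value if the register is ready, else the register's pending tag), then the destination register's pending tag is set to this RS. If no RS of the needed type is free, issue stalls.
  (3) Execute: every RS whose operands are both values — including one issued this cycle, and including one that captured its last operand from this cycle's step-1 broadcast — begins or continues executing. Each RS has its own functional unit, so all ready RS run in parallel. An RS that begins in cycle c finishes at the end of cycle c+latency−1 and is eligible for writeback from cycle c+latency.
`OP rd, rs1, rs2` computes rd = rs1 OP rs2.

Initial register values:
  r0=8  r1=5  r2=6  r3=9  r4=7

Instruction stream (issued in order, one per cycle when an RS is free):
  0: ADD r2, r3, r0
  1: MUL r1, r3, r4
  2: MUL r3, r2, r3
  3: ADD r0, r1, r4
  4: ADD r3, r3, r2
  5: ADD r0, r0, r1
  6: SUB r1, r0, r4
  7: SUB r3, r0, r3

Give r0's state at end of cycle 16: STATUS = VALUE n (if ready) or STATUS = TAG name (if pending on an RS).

STATUS = VALUE 133

cycle 1: issue ADD r2<-Add1 // r0:8,r1:5,r2:Add1,r3:9,r4:7
cycle 2: issue MUL r1<-Mul1 // r0:8,r1:Mul1,r2:Add1,r3:9,r4:7
cycle 3: issue MUL r3<-Mul2 // r0:8,r1:Mul1,r2:Add1,r3:Mul2,r4:7
cycle 4: CDB Add1=17; issue ADD r0<-Add1 // r0:Add1,r1:Mul1,r2:17,r3:Mul2,r4:7
cycle 5: issue ADD r3<-Add2 // r0:Add1,r1:Mul1,r2:17,r3:Add2,r4:7
cycle 6: CDB Mul1=63; issue ADD r0<-Add3 // r0:Add3,r1:63,r2:17,r3:Add2,r4:7
cycle 7: stall // r0:Add3,r1:63,r2:17,r3:Add2,r4:7
cycle 8: CDB Mul2=153; stall // r0:Add3,r1:63,r2:17,r3:Add2,r4:7
cycle 9: CDB Add1=70; issue SUB r1<-Add1 // r0:Add3,r1:Add1,r2:17,r3:Add2,r4:7
cycle 10: stall // r0:Add3,r1:Add1,r2:17,r3:Add2,r4:7
cycle 11: CDB Add2=170; issue SUB r3<-Add2 // r0:Add3,r1:Add1,r2:17,r3:Add2,r4:7
cycle 12: CDB Add3=133 // r0:133,r1:Add1,r2:17,r3:Add2,r4:7
cycle 13: - // r0:133,r1:Add1,r2:17,r3:Add2,r4:7
cycle 14: - // r0:133,r1:Add1,r2:17,r3:Add2,r4:7
cycle 15: CDB Add1=126 // r0:133,r1:126,r2:17,r3:Add2,r4:7
cycle 16: CDB Add2=-37 // r0:133,r1:126,r2:17,r3:-37,r4:7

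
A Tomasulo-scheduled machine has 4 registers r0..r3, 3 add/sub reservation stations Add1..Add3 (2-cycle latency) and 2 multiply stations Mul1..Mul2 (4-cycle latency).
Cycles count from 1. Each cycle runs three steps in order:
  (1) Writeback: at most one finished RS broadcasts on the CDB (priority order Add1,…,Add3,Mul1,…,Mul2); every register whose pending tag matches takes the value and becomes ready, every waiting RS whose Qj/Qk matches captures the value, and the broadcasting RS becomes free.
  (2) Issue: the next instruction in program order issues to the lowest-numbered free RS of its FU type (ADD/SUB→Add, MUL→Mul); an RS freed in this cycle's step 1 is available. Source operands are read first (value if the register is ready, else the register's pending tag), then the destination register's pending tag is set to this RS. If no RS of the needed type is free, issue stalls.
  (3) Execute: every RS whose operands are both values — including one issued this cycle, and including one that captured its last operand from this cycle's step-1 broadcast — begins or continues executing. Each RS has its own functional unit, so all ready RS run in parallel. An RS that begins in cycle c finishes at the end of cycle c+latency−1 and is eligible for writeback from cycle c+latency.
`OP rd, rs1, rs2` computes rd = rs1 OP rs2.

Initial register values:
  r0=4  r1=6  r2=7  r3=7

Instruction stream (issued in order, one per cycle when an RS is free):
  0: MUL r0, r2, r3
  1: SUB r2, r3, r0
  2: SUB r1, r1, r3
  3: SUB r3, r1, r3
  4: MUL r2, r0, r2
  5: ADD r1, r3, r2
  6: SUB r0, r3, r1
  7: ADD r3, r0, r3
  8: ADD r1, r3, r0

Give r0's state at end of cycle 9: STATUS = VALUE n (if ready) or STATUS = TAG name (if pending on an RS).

STATUS = TAG Add3

  c1: issue MUL r0<-Mul1  regs: r0:Mul1,r1:6,r2:7,r3:7
  c2: issue SUB r2<-Add1  regs: r0:Mul1,r1:6,r2:Add1,r3:7
  c3: issue SUB r1<-Add2  regs: r0:Mul1,r1:Add2,r2:Add1,r3:7
  c4: issue SUB r3<-Add3  regs: r0:Mul1,r1:Add2,r2:Add1,r3:Add3
  c5: CDB Add2=-1; issue MUL r2<-Mul2  regs: r0:Mul1,r1:-1,r2:Mul2,r3:Add3
  c6: CDB Mul1=49; issue ADD r1<-Add2  regs: r0:49,r1:Add2,r2:Mul2,r3:Add3
  c7: CDB Add3=-8; issue SUB r0<-Add3  regs: r0:Add3,r1:Add2,r2:Mul2,r3:-8
  c8: CDB Add1=-42; issue ADD r3<-Add1  regs: r0:Add3,r1:Add2,r2:Mul2,r3:Add1
  c9: stall  regs: r0:Add3,r1:Add2,r2:Mul2,r3:Add1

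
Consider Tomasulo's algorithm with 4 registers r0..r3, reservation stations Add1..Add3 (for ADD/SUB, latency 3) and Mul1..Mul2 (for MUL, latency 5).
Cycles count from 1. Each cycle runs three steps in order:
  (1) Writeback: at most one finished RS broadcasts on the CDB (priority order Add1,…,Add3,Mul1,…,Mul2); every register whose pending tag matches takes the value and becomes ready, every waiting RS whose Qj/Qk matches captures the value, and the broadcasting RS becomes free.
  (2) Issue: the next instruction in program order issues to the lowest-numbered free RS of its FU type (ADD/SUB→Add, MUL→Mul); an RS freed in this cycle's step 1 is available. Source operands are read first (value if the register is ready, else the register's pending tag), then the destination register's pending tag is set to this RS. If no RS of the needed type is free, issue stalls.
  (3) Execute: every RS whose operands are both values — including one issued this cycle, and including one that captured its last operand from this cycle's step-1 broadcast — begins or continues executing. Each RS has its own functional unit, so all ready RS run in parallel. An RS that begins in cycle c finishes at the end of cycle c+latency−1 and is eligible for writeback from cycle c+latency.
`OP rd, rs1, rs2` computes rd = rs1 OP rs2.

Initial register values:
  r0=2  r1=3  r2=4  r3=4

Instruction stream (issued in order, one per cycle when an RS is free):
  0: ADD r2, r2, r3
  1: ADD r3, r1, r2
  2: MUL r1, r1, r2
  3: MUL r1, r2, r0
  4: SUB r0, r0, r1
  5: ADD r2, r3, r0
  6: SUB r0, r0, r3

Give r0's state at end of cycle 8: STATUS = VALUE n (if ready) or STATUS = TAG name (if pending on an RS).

  c1: issue ADD r2<-Add1  regs: r0:2,r1:3,r2:Add1,r3:4
  c2: issue ADD r3<-Add2  regs: r0:2,r1:3,r2:Add1,r3:Add2
  c3: issue MUL r1<-Mul1  regs: r0:2,r1:Mul1,r2:Add1,r3:Add2
  c4: CDB Add1=8; issue MUL r1<-Mul2  regs: r0:2,r1:Mul2,r2:8,r3:Add2
  c5: issue SUB r0<-Add1  regs: r0:Add1,r1:Mul2,r2:8,r3:Add2
  c6: issue ADD r2<-Add3  regs: r0:Add1,r1:Mul2,r2:Add3,r3:Add2
  c7: CDB Add2=11; issue SUB r0<-Add2  regs: r0:Add2,r1:Mul2,r2:Add3,r3:11
  c8: -  regs: r0:Add2,r1:Mul2,r2:Add3,r3:11

STATUS = TAG Add2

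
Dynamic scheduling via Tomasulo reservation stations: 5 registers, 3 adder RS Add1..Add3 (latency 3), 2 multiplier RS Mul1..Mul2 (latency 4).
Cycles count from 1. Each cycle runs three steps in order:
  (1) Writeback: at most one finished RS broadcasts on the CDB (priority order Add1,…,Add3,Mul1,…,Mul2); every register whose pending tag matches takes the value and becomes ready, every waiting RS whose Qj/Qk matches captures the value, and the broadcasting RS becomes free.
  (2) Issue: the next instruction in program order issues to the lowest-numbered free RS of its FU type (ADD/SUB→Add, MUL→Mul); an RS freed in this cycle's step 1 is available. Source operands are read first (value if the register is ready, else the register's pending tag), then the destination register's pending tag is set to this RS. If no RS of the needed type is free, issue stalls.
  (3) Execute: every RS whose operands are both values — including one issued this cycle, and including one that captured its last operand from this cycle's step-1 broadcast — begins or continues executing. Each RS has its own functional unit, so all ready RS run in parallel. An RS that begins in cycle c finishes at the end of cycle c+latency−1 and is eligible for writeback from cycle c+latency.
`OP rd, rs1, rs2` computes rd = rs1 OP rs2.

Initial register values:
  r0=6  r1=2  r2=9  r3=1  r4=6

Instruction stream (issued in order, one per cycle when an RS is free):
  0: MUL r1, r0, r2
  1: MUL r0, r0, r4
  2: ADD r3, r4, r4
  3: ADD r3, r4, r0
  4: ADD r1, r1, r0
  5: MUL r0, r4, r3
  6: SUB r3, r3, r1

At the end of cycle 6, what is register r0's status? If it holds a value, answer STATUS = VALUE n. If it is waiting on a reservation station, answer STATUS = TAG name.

cycle 1: issue MUL r1<-Mul1 // r0:6,r1:Mul1,r2:9,r3:1,r4:6
cycle 2: issue MUL r0<-Mul2 // r0:Mul2,r1:Mul1,r2:9,r3:1,r4:6
cycle 3: issue ADD r3<-Add1 // r0:Mul2,r1:Mul1,r2:9,r3:Add1,r4:6
cycle 4: issue ADD r3<-Add2 // r0:Mul2,r1:Mul1,r2:9,r3:Add2,r4:6
cycle 5: CDB Mul1=54; issue ADD r1<-Add3 // r0:Mul2,r1:Add3,r2:9,r3:Add2,r4:6
cycle 6: CDB Add1=12; issue MUL r0<-Mul1 // r0:Mul1,r1:Add3,r2:9,r3:Add2,r4:6

STATUS = TAG Mul1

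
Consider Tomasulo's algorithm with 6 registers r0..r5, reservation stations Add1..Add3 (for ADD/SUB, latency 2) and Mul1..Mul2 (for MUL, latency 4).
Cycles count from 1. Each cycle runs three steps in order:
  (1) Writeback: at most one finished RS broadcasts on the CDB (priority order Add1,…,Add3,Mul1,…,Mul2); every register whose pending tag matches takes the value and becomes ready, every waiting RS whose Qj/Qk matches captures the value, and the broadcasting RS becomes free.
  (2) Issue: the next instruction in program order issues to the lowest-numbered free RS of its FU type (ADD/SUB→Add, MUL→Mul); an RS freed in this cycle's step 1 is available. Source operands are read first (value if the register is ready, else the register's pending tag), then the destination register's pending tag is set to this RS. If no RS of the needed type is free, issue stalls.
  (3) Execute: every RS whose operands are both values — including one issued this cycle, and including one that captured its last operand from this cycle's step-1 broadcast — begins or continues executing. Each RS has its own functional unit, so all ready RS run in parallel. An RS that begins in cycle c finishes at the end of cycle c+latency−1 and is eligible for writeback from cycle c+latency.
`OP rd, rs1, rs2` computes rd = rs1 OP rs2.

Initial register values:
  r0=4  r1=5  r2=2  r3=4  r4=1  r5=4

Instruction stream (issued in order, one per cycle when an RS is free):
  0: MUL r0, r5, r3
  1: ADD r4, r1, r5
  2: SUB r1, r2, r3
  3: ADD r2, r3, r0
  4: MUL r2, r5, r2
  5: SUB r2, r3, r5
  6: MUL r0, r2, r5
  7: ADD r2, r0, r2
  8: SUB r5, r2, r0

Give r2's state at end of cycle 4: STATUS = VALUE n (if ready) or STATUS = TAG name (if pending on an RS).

STATUS = TAG Add1

c1: issue MUL r0<-Mul1 | r0:Mul1,r1:5,r2:2,r3:4,r4:1,r5:4
c2: issue ADD r4<-Add1 | r0:Mul1,r1:5,r2:2,r3:4,r4:Add1,r5:4
c3: issue SUB r1<-Add2 | r0:Mul1,r1:Add2,r2:2,r3:4,r4:Add1,r5:4
c4: CDB Add1=9; issue ADD r2<-Add1 | r0:Mul1,r1:Add2,r2:Add1,r3:4,r4:9,r5:4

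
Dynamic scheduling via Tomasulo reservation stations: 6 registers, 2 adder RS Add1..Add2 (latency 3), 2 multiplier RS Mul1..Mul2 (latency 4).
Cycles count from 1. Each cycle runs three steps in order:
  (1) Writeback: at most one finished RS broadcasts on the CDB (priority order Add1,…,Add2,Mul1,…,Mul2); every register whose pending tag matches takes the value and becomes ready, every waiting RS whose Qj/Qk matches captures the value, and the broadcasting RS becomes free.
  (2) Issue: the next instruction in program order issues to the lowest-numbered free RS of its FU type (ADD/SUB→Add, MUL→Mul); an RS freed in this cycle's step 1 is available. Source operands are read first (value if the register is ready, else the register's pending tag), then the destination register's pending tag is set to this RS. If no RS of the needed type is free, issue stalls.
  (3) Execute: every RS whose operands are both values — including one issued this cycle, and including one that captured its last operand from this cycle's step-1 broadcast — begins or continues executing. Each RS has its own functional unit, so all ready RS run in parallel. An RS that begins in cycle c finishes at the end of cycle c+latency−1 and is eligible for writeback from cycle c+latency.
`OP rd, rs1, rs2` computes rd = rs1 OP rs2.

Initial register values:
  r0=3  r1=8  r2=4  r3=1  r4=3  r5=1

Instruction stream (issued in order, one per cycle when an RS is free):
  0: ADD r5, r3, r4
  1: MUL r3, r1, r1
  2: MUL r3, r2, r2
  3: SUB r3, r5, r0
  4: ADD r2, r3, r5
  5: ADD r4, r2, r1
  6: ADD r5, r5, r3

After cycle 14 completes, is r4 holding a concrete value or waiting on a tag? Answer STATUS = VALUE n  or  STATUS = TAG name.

STATUS = VALUE 13

  c1: issue ADD r5<-Add1  regs: r0:3,r1:8,r2:4,r3:1,r4:3,r5:Add1
  c2: issue MUL r3<-Mul1  regs: r0:3,r1:8,r2:4,r3:Mul1,r4:3,r5:Add1
  c3: issue MUL r3<-Mul2  regs: r0:3,r1:8,r2:4,r3:Mul2,r4:3,r5:Add1
  c4: CDB Add1=4; issue SUB r3<-Add1  regs: r0:3,r1:8,r2:4,r3:Add1,r4:3,r5:4
  c5: issue ADD r2<-Add2  regs: r0:3,r1:8,r2:Add2,r3:Add1,r4:3,r5:4
  c6: CDB Mul1=64; stall  regs: r0:3,r1:8,r2:Add2,r3:Add1,r4:3,r5:4
  c7: CDB Add1=1; issue ADD r4<-Add1  regs: r0:3,r1:8,r2:Add2,r3:1,r4:Add1,r5:4
  c8: CDB Mul2=16; stall  regs: r0:3,r1:8,r2:Add2,r3:1,r4:Add1,r5:4
  c9: stall  regs: r0:3,r1:8,r2:Add2,r3:1,r4:Add1,r5:4
  c10: CDB Add2=5; issue ADD r5<-Add2  regs: r0:3,r1:8,r2:5,r3:1,r4:Add1,r5:Add2
  c11: -  regs: r0:3,r1:8,r2:5,r3:1,r4:Add1,r5:Add2
  c12: -  regs: r0:3,r1:8,r2:5,r3:1,r4:Add1,r5:Add2
  c13: CDB Add1=13  regs: r0:3,r1:8,r2:5,r3:1,r4:13,r5:Add2
  c14: CDB Add2=5  regs: r0:3,r1:8,r2:5,r3:1,r4:13,r5:5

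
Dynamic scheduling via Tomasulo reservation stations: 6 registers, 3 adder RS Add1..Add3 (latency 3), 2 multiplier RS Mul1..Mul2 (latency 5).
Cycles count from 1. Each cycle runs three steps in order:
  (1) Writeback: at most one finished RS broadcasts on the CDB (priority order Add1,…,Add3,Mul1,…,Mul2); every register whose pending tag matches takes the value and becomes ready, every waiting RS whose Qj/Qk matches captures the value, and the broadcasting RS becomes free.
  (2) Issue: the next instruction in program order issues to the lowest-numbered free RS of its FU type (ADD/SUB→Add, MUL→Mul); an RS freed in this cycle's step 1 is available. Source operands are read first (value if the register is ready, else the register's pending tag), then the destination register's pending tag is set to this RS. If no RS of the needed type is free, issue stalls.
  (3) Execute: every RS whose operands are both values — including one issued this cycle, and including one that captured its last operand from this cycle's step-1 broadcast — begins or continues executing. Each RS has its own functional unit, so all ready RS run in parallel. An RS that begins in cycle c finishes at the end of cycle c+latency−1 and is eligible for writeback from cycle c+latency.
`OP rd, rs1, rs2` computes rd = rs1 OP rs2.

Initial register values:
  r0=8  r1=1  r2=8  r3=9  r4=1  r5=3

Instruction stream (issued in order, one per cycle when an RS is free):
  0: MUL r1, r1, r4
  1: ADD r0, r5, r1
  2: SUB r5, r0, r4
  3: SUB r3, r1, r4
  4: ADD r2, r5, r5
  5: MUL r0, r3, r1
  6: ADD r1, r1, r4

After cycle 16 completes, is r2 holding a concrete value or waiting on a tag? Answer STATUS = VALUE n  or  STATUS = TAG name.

  c1: issue MUL r1<-Mul1  regs: r0:8,r1:Mul1,r2:8,r3:9,r4:1,r5:3
  c2: issue ADD r0<-Add1  regs: r0:Add1,r1:Mul1,r2:8,r3:9,r4:1,r5:3
  c3: issue SUB r5<-Add2  regs: r0:Add1,r1:Mul1,r2:8,r3:9,r4:1,r5:Add2
  c4: issue SUB r3<-Add3  regs: r0:Add1,r1:Mul1,r2:8,r3:Add3,r4:1,r5:Add2
  c5: stall  regs: r0:Add1,r1:Mul1,r2:8,r3:Add3,r4:1,r5:Add2
  c6: CDB Mul1=1; stall  regs: r0:Add1,r1:1,r2:8,r3:Add3,r4:1,r5:Add2
  c7: stall  regs: r0:Add1,r1:1,r2:8,r3:Add3,r4:1,r5:Add2
  c8: stall  regs: r0:Add1,r1:1,r2:8,r3:Add3,r4:1,r5:Add2
  c9: CDB Add1=4; issue ADD r2<-Add1  regs: r0:4,r1:1,r2:Add1,r3:Add3,r4:1,r5:Add2
  c10: CDB Add3=0; issue MUL r0<-Mul1  regs: r0:Mul1,r1:1,r2:Add1,r3:0,r4:1,r5:Add2
  c11: issue ADD r1<-Add3  regs: r0:Mul1,r1:Add3,r2:Add1,r3:0,r4:1,r5:Add2
  c12: CDB Add2=3  regs: r0:Mul1,r1:Add3,r2:Add1,r3:0,r4:1,r5:3
  c13: -  regs: r0:Mul1,r1:Add3,r2:Add1,r3:0,r4:1,r5:3
  c14: CDB Add3=2  regs: r0:Mul1,r1:2,r2:Add1,r3:0,r4:1,r5:3
  c15: CDB Add1=6  regs: r0:Mul1,r1:2,r2:6,r3:0,r4:1,r5:3
  c16: CDB Mul1=0  regs: r0:0,r1:2,r2:6,r3:0,r4:1,r5:3

STATUS = VALUE 6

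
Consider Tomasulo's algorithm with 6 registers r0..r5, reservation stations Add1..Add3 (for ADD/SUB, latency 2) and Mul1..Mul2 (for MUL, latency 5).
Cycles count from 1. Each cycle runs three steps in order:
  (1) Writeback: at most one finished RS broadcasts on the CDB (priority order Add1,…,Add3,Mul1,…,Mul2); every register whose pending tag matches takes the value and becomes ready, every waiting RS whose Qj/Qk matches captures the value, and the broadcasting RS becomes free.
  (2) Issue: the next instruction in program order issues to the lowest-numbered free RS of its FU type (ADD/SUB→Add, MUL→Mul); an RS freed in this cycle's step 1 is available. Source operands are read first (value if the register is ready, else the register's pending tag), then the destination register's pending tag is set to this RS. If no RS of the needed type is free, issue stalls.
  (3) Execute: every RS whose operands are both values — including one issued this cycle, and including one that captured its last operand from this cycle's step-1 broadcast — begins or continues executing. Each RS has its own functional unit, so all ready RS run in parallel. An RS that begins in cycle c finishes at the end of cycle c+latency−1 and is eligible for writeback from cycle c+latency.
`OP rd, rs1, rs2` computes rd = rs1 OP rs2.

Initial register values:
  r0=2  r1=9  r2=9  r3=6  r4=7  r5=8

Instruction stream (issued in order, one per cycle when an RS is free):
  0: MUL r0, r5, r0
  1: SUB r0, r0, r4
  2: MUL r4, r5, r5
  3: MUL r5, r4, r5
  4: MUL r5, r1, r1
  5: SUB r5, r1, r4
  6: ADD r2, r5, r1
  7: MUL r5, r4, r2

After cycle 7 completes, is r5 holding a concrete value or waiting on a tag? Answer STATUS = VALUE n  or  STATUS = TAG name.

cycle 1: issue MUL r0<-Mul1 // r0:Mul1,r1:9,r2:9,r3:6,r4:7,r5:8
cycle 2: issue SUB r0<-Add1 // r0:Add1,r1:9,r2:9,r3:6,r4:7,r5:8
cycle 3: issue MUL r4<-Mul2 // r0:Add1,r1:9,r2:9,r3:6,r4:Mul2,r5:8
cycle 4: stall // r0:Add1,r1:9,r2:9,r3:6,r4:Mul2,r5:8
cycle 5: stall // r0:Add1,r1:9,r2:9,r3:6,r4:Mul2,r5:8
cycle 6: CDB Mul1=16; issue MUL r5<-Mul1 // r0:Add1,r1:9,r2:9,r3:6,r4:Mul2,r5:Mul1
cycle 7: stall // r0:Add1,r1:9,r2:9,r3:6,r4:Mul2,r5:Mul1

STATUS = TAG Mul1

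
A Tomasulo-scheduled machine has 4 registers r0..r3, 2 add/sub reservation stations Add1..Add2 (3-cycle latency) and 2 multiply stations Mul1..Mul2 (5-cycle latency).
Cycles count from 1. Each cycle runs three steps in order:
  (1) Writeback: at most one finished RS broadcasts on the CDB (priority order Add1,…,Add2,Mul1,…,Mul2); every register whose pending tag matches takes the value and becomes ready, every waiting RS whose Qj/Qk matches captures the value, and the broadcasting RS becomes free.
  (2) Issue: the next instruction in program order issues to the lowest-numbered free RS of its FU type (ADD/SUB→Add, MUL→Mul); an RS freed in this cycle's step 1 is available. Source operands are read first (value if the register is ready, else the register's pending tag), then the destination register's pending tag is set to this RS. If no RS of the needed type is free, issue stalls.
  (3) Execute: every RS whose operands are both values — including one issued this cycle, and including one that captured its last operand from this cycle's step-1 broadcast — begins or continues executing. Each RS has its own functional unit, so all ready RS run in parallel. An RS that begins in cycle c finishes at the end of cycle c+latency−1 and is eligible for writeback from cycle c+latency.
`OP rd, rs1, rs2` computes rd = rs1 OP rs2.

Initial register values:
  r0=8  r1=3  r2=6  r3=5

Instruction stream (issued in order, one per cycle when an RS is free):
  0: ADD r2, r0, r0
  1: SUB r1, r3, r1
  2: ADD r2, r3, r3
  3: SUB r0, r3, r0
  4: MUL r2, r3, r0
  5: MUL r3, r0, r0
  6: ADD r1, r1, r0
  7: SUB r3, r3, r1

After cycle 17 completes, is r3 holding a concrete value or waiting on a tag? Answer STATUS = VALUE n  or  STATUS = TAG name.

c1: issue ADD r2<-Add1 | r0:8,r1:3,r2:Add1,r3:5
c2: issue SUB r1<-Add2 | r0:8,r1:Add2,r2:Add1,r3:5
c3: stall | r0:8,r1:Add2,r2:Add1,r3:5
c4: CDB Add1=16; issue ADD r2<-Add1 | r0:8,r1:Add2,r2:Add1,r3:5
c5: CDB Add2=2; issue SUB r0<-Add2 | r0:Add2,r1:2,r2:Add1,r3:5
c6: issue MUL r2<-Mul1 | r0:Add2,r1:2,r2:Mul1,r3:5
c7: CDB Add1=10; issue MUL r3<-Mul2 | r0:Add2,r1:2,r2:Mul1,r3:Mul2
c8: CDB Add2=-3; issue ADD r1<-Add1 | r0:-3,r1:Add1,r2:Mul1,r3:Mul2
c9: issue SUB r3<-Add2 | r0:-3,r1:Add1,r2:Mul1,r3:Add2
c10: - | r0:-3,r1:Add1,r2:Mul1,r3:Add2
c11: CDB Add1=-1 | r0:-3,r1:-1,r2:Mul1,r3:Add2
c12: - | r0:-3,r1:-1,r2:Mul1,r3:Add2
c13: CDB Mul1=-15 | r0:-3,r1:-1,r2:-15,r3:Add2
c14: CDB Mul2=9 | r0:-3,r1:-1,r2:-15,r3:Add2
c15: - | r0:-3,r1:-1,r2:-15,r3:Add2
c16: - | r0:-3,r1:-1,r2:-15,r3:Add2
c17: CDB Add2=10 | r0:-3,r1:-1,r2:-15,r3:10

STATUS = VALUE 10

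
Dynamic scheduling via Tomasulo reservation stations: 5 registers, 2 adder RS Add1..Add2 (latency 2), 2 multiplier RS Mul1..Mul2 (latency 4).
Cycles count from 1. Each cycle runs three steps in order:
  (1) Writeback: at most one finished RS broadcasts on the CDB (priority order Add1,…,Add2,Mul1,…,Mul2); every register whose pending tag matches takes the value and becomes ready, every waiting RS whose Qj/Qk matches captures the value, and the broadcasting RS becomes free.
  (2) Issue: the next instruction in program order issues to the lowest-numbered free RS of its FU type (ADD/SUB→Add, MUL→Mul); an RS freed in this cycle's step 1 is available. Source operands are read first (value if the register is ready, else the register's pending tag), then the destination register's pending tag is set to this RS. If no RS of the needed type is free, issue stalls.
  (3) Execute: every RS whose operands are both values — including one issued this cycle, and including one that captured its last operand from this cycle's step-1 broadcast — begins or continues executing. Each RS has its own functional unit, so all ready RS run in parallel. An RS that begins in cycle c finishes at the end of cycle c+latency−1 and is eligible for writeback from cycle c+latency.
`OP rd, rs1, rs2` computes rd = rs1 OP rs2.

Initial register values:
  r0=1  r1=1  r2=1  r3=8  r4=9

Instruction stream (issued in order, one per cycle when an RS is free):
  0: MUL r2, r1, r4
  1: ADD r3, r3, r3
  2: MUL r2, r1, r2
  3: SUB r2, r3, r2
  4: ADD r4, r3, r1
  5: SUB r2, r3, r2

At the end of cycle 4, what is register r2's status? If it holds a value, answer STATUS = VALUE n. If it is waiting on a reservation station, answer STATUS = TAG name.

STATUS = TAG Add1

c1: issue MUL r2<-Mul1 | r0:1,r1:1,r2:Mul1,r3:8,r4:9
c2: issue ADD r3<-Add1 | r0:1,r1:1,r2:Mul1,r3:Add1,r4:9
c3: issue MUL r2<-Mul2 | r0:1,r1:1,r2:Mul2,r3:Add1,r4:9
c4: CDB Add1=16; issue SUB r2<-Add1 | r0:1,r1:1,r2:Add1,r3:16,r4:9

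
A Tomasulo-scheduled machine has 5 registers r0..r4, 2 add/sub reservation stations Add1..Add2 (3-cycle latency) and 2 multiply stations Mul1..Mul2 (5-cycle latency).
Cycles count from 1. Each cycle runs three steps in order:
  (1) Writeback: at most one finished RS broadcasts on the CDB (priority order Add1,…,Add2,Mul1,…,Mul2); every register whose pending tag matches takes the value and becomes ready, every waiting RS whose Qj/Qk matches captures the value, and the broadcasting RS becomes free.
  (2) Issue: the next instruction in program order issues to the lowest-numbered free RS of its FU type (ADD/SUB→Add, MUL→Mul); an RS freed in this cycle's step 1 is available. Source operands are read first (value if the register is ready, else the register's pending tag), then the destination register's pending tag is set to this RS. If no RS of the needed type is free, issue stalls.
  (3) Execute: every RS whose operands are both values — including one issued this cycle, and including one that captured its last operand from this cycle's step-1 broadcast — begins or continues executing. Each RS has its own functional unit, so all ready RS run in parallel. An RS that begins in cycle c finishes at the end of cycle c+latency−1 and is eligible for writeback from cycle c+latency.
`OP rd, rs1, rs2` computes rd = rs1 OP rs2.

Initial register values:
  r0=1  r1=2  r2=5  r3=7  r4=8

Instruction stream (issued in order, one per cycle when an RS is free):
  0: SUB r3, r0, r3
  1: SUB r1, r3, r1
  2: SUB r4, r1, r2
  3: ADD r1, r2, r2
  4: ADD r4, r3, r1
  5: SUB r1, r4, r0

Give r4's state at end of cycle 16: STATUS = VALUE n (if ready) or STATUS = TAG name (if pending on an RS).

STATUS = VALUE 4

  c1: issue SUB r3<-Add1  regs: r0:1,r1:2,r2:5,r3:Add1,r4:8
  c2: issue SUB r1<-Add2  regs: r0:1,r1:Add2,r2:5,r3:Add1,r4:8
  c3: stall  regs: r0:1,r1:Add2,r2:5,r3:Add1,r4:8
  c4: CDB Add1=-6; issue SUB r4<-Add1  regs: r0:1,r1:Add2,r2:5,r3:-6,r4:Add1
  c5: stall  regs: r0:1,r1:Add2,r2:5,r3:-6,r4:Add1
  c6: stall  regs: r0:1,r1:Add2,r2:5,r3:-6,r4:Add1
  c7: CDB Add2=-8; issue ADD r1<-Add2  regs: r0:1,r1:Add2,r2:5,r3:-6,r4:Add1
  c8: stall  regs: r0:1,r1:Add2,r2:5,r3:-6,r4:Add1
  c9: stall  regs: r0:1,r1:Add2,r2:5,r3:-6,r4:Add1
  c10: CDB Add1=-13; issue ADD r4<-Add1  regs: r0:1,r1:Add2,r2:5,r3:-6,r4:Add1
  c11: CDB Add2=10; issue SUB r1<-Add2  regs: r0:1,r1:Add2,r2:5,r3:-6,r4:Add1
  c12: -  regs: r0:1,r1:Add2,r2:5,r3:-6,r4:Add1
  c13: -  regs: r0:1,r1:Add2,r2:5,r3:-6,r4:Add1
  c14: CDB Add1=4  regs: r0:1,r1:Add2,r2:5,r3:-6,r4:4
  c15: -  regs: r0:1,r1:Add2,r2:5,r3:-6,r4:4
  c16: -  regs: r0:1,r1:Add2,r2:5,r3:-6,r4:4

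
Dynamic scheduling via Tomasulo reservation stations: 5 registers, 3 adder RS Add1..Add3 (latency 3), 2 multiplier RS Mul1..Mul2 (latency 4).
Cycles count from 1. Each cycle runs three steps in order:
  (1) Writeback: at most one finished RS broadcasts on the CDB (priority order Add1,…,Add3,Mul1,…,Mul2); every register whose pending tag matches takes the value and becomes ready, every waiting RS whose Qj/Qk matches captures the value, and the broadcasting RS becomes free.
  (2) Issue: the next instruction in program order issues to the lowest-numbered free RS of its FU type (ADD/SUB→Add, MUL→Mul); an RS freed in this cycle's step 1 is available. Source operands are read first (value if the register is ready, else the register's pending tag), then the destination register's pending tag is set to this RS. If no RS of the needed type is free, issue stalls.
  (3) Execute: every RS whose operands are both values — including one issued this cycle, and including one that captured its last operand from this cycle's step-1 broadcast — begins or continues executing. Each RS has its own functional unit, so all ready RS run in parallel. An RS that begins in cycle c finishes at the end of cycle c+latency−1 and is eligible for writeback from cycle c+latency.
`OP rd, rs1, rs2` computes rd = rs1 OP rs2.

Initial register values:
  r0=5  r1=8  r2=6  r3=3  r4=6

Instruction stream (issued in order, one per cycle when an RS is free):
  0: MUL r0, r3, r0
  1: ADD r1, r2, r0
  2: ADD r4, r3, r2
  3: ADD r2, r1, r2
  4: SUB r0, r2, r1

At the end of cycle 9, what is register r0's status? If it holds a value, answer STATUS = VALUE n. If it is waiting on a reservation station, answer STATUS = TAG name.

STATUS = TAG Add2

  c1: issue MUL r0<-Mul1  regs: r0:Mul1,r1:8,r2:6,r3:3,r4:6
  c2: issue ADD r1<-Add1  regs: r0:Mul1,r1:Add1,r2:6,r3:3,r4:6
  c3: issue ADD r4<-Add2  regs: r0:Mul1,r1:Add1,r2:6,r3:3,r4:Add2
  c4: issue ADD r2<-Add3  regs: r0:Mul1,r1:Add1,r2:Add3,r3:3,r4:Add2
  c5: CDB Mul1=15; stall  regs: r0:15,r1:Add1,r2:Add3,r3:3,r4:Add2
  c6: CDB Add2=9; issue SUB r0<-Add2  regs: r0:Add2,r1:Add1,r2:Add3,r3:3,r4:9
  c7: -  regs: r0:Add2,r1:Add1,r2:Add3,r3:3,r4:9
  c8: CDB Add1=21  regs: r0:Add2,r1:21,r2:Add3,r3:3,r4:9
  c9: -  regs: r0:Add2,r1:21,r2:Add3,r3:3,r4:9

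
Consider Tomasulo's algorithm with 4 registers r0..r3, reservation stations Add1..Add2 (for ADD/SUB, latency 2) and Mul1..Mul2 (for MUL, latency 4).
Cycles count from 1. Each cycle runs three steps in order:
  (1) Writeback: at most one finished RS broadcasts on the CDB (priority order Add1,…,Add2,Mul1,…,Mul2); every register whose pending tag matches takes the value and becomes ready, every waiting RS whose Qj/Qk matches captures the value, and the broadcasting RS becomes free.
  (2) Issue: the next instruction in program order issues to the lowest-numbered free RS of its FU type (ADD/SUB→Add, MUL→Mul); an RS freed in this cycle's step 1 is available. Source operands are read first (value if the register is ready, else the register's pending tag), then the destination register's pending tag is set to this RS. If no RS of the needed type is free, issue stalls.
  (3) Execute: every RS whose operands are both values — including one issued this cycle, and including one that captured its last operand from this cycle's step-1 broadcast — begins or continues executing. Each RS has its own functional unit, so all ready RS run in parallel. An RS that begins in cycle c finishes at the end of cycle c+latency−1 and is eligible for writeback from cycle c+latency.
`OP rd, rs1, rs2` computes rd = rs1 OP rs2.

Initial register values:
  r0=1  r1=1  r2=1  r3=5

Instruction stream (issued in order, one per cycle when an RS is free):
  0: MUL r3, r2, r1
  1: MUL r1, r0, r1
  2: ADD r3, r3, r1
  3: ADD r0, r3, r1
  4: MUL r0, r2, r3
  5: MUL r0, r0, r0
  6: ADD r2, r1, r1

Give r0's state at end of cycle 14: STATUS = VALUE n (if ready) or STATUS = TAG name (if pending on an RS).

STATUS = TAG Mul2

cycle 1: issue MUL r3<-Mul1 // r0:1,r1:1,r2:1,r3:Mul1
cycle 2: issue MUL r1<-Mul2 // r0:1,r1:Mul2,r2:1,r3:Mul1
cycle 3: issue ADD r3<-Add1 // r0:1,r1:Mul2,r2:1,r3:Add1
cycle 4: issue ADD r0<-Add2 // r0:Add2,r1:Mul2,r2:1,r3:Add1
cycle 5: CDB Mul1=1; issue MUL r0<-Mul1 // r0:Mul1,r1:Mul2,r2:1,r3:Add1
cycle 6: CDB Mul2=1; issue MUL r0<-Mul2 // r0:Mul2,r1:1,r2:1,r3:Add1
cycle 7: stall // r0:Mul2,r1:1,r2:1,r3:Add1
cycle 8: CDB Add1=2; issue ADD r2<-Add1 // r0:Mul2,r1:1,r2:Add1,r3:2
cycle 9: - // r0:Mul2,r1:1,r2:Add1,r3:2
cycle 10: CDB Add1=2 // r0:Mul2,r1:1,r2:2,r3:2
cycle 11: CDB Add2=3 // r0:Mul2,r1:1,r2:2,r3:2
cycle 12: CDB Mul1=2 // r0:Mul2,r1:1,r2:2,r3:2
cycle 13: - // r0:Mul2,r1:1,r2:2,r3:2
cycle 14: - // r0:Mul2,r1:1,r2:2,r3:2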